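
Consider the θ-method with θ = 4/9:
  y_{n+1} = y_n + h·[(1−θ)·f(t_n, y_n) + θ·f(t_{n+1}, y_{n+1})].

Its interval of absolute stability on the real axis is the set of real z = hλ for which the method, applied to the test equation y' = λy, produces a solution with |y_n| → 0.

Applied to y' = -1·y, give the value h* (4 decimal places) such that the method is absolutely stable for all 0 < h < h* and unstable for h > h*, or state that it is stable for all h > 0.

(-18.0000,0); λ=-1 ⇒ h* = (18)/1 = 18.0000.

On y'=λy, z=hλ:
  y_{n+1} = y_n + z·[5/9·y_n + 4/9·y_{n+1}] ⇒ (1 − 4/9z)y_{n+1} = (1 + 5/9z)y_n
  so R(z) = (1 + 5/9z)/(1 − 4/9z).

Need |R(x)|<1, x<0.
x=-1.2: |R|=0.2174
R=−1: 1+5/9x = −1+4/9x ⇒ -1/9x=2 ⇒ x=2/(-1/9)=-18.0000
Confirm numerically:
  x=-17.576: |R|=0.99465 <1
  x=-16.019: |R|=0.97289 <1
  x=-15.219: |R|=0.96020 <1
  x=-14.631: |R|=0.95011 <1
  x=-18.399: |R|=1.00483 >1
  x=-18.329: |R|=1.00400 >1
  x=-18.235: |R|=1.00287 >1
Stable set (-18.0000, 0).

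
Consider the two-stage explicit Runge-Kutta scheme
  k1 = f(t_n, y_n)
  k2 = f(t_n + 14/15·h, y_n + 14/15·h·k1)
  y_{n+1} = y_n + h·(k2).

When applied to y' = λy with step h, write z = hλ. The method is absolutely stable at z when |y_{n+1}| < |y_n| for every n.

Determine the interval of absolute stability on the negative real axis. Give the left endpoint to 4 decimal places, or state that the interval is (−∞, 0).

z∈(-1.0714,0).

On y'=λy, z=hλ:
  k1=λy_n ⇒ h·k1=z·y_n;  k2=λ(1+14/15z)y_n ⇒ h·k2=z(1+14/15z)y_n
  y_{n+1}/y_n = 1 + z(1+14/15z) = 1 + z + 14/15z²
  ⇒ R(z) = 1 + z + 14/15z².

Boundary: |R(x)|=1, x<0.
x=-1.05: |R|=0.9790
R=1: x+14/15x²=0 ⇒ x=−15/14=-1.0714; min R=1−1/(4·14/15)=0.7321>−1
Confirm numerically:
  x=-0.884: |R|=0.84536 <1
  x=-0.806: |R|=0.80033 <1
  x=-0.644: |R|=0.74309 <1
  x=-1.565: |R|=1.72094 >1
  x=-1.478: |R|=1.56085 >1
  x=-1.425: |R|=1.47025 >1
So |R|<1 on (-1.0714, 0).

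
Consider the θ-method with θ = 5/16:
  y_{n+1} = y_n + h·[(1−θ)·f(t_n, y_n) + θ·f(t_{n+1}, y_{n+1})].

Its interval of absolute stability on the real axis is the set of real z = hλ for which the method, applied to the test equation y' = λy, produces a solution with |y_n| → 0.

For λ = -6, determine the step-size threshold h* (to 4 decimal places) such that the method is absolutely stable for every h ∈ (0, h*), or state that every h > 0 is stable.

(-5.3333,0); λ=-6 ⇒ h* = (16/3)/6 = 0.8889.

With y'=λy (z=hλ):
  y_{n+1} = y_n + z·[11/16·y_n + 5/16·y_{n+1}] ⇒ (1 − 5/16z)y_{n+1} = (1 + 11/16z)y_n
  so R(z) = (1 + 11/16z)/(1 − 5/16z).

Need |R(x)|<1, x<0.
x=-1.22: |R|=0.1167
R=−1: 1+11/16x = −1+5/16x ⇒ -3/8x=2 ⇒ x=2/(-3/8)=-5.3333
Confirm numerically:
  x=-4.656: |R|=0.89654 <1
  x=-4.261: |R|=0.82753 <1
  x=-2.274: |R|=0.32934 <1
  x=-5.714: |R|=1.05125 >1
  x=-5.465: |R|=1.01823 >1
  x=-5.451: |R|=1.01632 >1
So |R|<1 on (-5.3333, 0).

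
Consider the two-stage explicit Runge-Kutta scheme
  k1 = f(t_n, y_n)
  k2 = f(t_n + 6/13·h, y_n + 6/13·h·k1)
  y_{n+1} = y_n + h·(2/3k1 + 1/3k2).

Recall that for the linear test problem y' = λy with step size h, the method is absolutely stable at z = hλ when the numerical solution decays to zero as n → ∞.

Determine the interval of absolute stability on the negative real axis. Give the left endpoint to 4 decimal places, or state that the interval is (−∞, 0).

z∈(-6.5000,0).

Set f=λy, z=hλ:
  k1=λy_n ⇒ h·k1=z·y_n;  k2=λ(1+6/13z)y_n ⇒ h·k2=z(1+6/13z)y_n
  y_{n+1}/y_n = 1 + 2/3z + 1/3z(1+6/13z) = 1 + z + 2/13z²
  so R(z) = 1 + z + 2/13z².

Find x<0 with |R(x)|<1.
x=-1.3: |R|=0.0400
R=1: x+2/13x²=0 ⇒ x=−13/2=-6.5000; min R=1−1/(4·2/13)=-0.6250>−1
Confirm numerically:
  x=-6.383: |R|=0.88511 <1
  x=-5.976: |R|=0.51824 <1
  x=-5.390: |R|=0.07955 <1
  x=-6.854: |R|=1.37328 >1
  x=-6.572: |R|=1.07280 >1
  x=-6.570: |R|=1.07075 >1
Stable set (-6.5000, 0).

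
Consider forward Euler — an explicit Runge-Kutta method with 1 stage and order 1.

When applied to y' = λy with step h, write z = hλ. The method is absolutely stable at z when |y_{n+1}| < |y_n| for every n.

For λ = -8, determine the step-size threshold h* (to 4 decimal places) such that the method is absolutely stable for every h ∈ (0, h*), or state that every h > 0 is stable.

On y'=λy, z=hλ:
  order 1, 1-stage ⇒ R(z)=1+z
  (e.g. R(-0.37)=0.63000, |R|=0.63000)

Need |R(x)|<1, x<0.
x=-0.37: |R|=0.6300
|R(-1.41)|=0.4100 |R(-1.32)|=0.3200 |R(-0.5)|=0.5000
Bisect:
  x_lo=-2.5554 |R|=1.5554  x_hi=-0.2590 |R|=0.7410
  mid=-1.40720 |R|=0.40720 →hi
  mid=-1.98130 |R|=0.98130 →hi
  mid=-2.26835 |R|=1.26835 →lo
  mid=-2.12483 |R|=1.12483 →lo
  mid=-2.05306 |R|=1.05306 →lo
  mid=-2.01718 |R|=1.01718 →lo
  mid=-1.99924 |R|=0.99924 →hi
  ...
  [-2.00008,-1.99994] ⇒ x*=-2.0000
Stable set (-2.0000, 0).

(-2.0000,0); λ=-8 ⇒ h* = 0.2500.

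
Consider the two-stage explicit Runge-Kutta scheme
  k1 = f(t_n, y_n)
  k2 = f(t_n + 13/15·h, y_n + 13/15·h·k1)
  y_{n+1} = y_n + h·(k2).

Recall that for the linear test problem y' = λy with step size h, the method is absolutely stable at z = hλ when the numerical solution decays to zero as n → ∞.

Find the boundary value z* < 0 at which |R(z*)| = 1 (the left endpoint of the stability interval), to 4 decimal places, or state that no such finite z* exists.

On y'=λy, z=hλ:
  k1=λy_n ⇒ h·k1=z·y_n;  k2=λ(1+13/15z)y_n ⇒ h·k2=z(1+13/15z)y_n
  y_{n+1}/y_n = 1 + z(1+13/15z) = 1 + z + 13/15z²
  R(z) = 1 + z + 13/15z².

Solve |R(x)|<1 on ℝ⁻.
x=-0.67: |R|=0.7190
R=1: x+13/15x²=0 ⇒ x=−15/13=-1.1538; min R=1−1/(4·13/15)=0.7115>−1
Confirm numerically:
  x=-1.119: |R|=0.96621 <1
  x=-1.086: |R|=0.93614 <1
  x=-0.739: |R|=0.73430 <1
  x=-0.724: |R|=0.73029 <1
  x=-1.633: |R|=1.67813 >1
  x=-1.563: |R|=1.55424 >1
Interval (-1.1538, 0).

left endpoint -1.1538.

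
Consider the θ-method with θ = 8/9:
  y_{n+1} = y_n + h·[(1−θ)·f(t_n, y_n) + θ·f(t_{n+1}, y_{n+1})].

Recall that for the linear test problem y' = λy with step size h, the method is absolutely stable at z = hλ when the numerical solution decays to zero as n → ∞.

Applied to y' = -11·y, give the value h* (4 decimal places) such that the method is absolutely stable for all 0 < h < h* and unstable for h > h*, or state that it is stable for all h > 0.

interval (−∞, 0). Any h>0 works for λ=-11.

On y'=λy, z=hλ:
  y_{n+1} = y_n + z·[1/9·y_n + 8/9·y_{n+1}] ⇒ (1 − 8/9z)y_{n+1} = (1 + 1/9z)y_n
  so R(z) = (1 + 1/9z)/(1 − 8/9z).

Need |R(x)|<1, x<0.
x=-0.84: |R|=0.5191
x=-2: |R|=0.2800
x=-10: |R|=0.0112
x=-100: |R|=0.1125
θ=8/9≥1/2 ⇒ |1+1/9x|<|1−8/9x| ∀x<0 ⇒ unbounded interval.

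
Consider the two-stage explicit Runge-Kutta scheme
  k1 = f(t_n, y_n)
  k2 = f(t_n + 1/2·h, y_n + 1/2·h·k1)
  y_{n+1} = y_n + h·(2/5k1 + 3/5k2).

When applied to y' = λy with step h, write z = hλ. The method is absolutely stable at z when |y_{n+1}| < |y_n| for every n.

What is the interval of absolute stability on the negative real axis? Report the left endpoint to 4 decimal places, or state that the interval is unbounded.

z∈(-3.3333,0).

Set f=λy, z=hλ:
  k1=λy_n ⇒ h·k1=z·y_n;  k2=λ(1+1/2z)y_n ⇒ h·k2=z(1+1/2z)y_n
  y_{n+1}/y_n = 1 + 2/5z + 3/5z(1+1/2z) = 1 + z + 3/10z²
  ⇒ R(z) = 1 + z + 3/10z².

Need |R(x)|<1, x<0.
x=-1.58: |R|=0.1689
R=1: x+3/10x²=0 ⇒ x=−10/3=-3.3333; min R=1−1/(4·3/10)=0.1667>−1
Confirm numerically:
  x=-2.202: |R|=0.25264 <1
  x=-1.723: |R|=0.16762 <1
  x=-1.389: |R|=0.18980 <1
  x=-3.659: |R|=1.35748 >1
  x=-3.588: |R|=1.27412 >1
  x=-3.432: |R|=1.10159 >1
So |R|<1 on (-3.3333, 0).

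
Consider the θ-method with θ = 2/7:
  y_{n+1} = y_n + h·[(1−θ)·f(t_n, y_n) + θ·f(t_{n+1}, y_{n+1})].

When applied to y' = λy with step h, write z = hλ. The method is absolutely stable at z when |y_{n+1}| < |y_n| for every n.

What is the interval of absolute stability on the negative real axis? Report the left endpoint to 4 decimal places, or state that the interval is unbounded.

z∈(-4.6667,0).

Set f=λy, z=hλ:
  y_{n+1} = y_n + z·[5/7·y_n + 2/7·y_{n+1}] ⇒ (1 − 2/7z)y_{n+1} = (1 + 5/7z)y_n
  R(z) = (1 + 5/7z)/(1 − 2/7z).

Solve |R(x)|<1 on ℝ⁻.
x=-0.66: |R|=0.4447
R=−1: 1+5/7x = −1+2/7x ⇒ -3/7x=2 ⇒ x=2/(-3/7)=-4.6667
Confirm numerically:
  x=-4.646: |R|=0.99619 <1
  x=-4.444: |R|=0.95796 <1
  x=-2.367: |R|=0.41205 <1
  x=-5.223: |R|=1.09567 >1
  x=-5.214: |R|=1.09422 >1
  x=-4.979: |R|=1.05525 >1
Interval (-4.6667, 0).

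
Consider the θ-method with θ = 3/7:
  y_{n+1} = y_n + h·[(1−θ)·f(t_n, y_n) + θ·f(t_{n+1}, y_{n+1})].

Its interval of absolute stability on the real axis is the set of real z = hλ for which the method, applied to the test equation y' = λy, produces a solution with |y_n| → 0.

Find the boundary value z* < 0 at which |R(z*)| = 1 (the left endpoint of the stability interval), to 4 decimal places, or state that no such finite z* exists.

left endpoint -14.0000.

Test eqn y'=λy, z=hλ:
  y_{n+1} = y_n + z·[4/7·y_n + 3/7·y_{n+1}] ⇒ (1 − 3/7z)y_{n+1} = (1 + 4/7z)y_n
  so R(z) = (1 + 4/7z)/(1 − 3/7z).

Need |R(x)|<1, x<0.
x=-1.67: |R|=0.0266
R=−1: 1+4/7x = −1+3/7x ⇒ -1/7x=2 ⇒ x=2/(-1/7)=-14.0000
Confirm numerically:
  x=-8.143: |R|=0.81364 <1
  x=-8.017: |R|=0.80732 <1
  x=-7.889: |R|=0.80073 <1
  x=-14.580: |R|=1.01143 >1
  x=-14.260: |R|=1.00522 >1
  x=-14.218: |R|=1.00439 >1
Stable set (-14.0000, 0).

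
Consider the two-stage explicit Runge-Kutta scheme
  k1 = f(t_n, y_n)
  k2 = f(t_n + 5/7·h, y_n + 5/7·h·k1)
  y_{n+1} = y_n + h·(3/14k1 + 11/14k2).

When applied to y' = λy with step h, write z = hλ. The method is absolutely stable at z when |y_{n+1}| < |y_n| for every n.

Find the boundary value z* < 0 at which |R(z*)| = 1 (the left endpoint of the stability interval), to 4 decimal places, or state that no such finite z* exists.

z* = -1.7818.

On y'=λy, z=hλ:
  k1=λy_n ⇒ h·k1=z·y_n;  k2=λ(1+5/7z)y_n ⇒ h·k2=z(1+5/7z)y_n
  y_{n+1}/y_n = 1 + 3/14z + 11/14z(1+5/7z) = 1 + z + 55/98z²
  Hence R(z) = 1 + z + 55/98z².

Boundary: |R(x)|=1, x<0.
x=-1.06: |R|=0.5706
R=1: x+55/98x²=0 ⇒ x=−98/55=-1.7818; min R=1−1/(4·55/98)=0.5545>−1
Confirm numerically:
  x=-1.693: |R|=0.91561 <1
  x=-1.519: |R|=0.77595 <1
  x=-1.051: |R|=0.56893 <1
  x=-0.737: |R|=0.56784 <1
  x=-2.277: |R|=1.63280 >1
  x=-2.167: |R|=1.46845 >1
  x=-2.031: |R|=1.28403 >1
Stable set (-1.7818, 0).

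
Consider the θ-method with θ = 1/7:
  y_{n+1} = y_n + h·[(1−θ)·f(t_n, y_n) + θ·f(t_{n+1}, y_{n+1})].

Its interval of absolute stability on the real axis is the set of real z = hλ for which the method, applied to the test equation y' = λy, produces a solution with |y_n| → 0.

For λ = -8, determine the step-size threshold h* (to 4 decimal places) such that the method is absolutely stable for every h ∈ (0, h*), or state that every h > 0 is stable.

(-2.8000,0); λ=-8 ⇒ h* = (14/5)/8 = 0.3500.

Test eqn y'=λy, z=hλ:
  y_{n+1} = y_n + z·[6/7·y_n + 1/7·y_{n+1}] ⇒ (1 − 1/7z)y_{n+1} = (1 + 6/7z)y_n
  R(z) = (1 + 6/7z)/(1 − 1/7z).

Solve |R(x)|<1 on ℝ⁻.
x=-1.22: |R|=0.0389
R=−1: 1+6/7x = −1+1/7x ⇒ -5/7x=2 ⇒ x=2/(-5/7)=-2.8000
Confirm numerically:
  x=-2.595: |R|=0.89317 <1
  x=-2.572: |R|=0.88090 <1
  x=-1.871: |R|=0.47638 <1
  x=-3.236: |R|=1.21297 >1
  x=-3.114: |R|=1.15523 >1
  x=-3.015: |R|=1.10734 >1
Interval (-2.8000, 0).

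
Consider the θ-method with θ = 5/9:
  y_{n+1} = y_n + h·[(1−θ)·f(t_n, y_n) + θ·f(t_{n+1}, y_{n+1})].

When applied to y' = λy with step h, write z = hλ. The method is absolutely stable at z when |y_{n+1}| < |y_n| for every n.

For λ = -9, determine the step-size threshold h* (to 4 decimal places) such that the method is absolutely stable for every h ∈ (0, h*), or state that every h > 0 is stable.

With y'=λy (z=hλ):
  y_{n+1} = y_n + z·[4/9·y_n + 5/9·y_{n+1}] ⇒ (1 − 5/9z)y_{n+1} = (1 + 4/9z)y_n
  Hence R(z) = (1 + 4/9z)/(1 − 5/9z).

Boundary: |R(x)|=1, x<0.
x=-1.26: |R|=0.2588
x=-2: |R|=0.0526
x=-10: |R|=0.5254
x=-100: |R|=0.7682
θ=5/9≥1/2 ⇒ |1+4/9x|<|1−5/9x| ∀x<0 ⇒ interval (−∞,0).

interval (−∞, 0). Any h>0 works for λ=-9.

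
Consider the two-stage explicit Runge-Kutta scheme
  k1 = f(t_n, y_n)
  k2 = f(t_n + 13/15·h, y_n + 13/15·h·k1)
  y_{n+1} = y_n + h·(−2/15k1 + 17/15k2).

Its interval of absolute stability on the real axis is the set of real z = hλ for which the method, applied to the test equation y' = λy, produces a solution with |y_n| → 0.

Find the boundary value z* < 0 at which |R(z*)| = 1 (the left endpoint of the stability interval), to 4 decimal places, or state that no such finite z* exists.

left endpoint -1.0181.

With y'=λy (z=hλ):
  k1=λy_n ⇒ h·k1=z·y_n;  k2=λ(1+13/15z)y_n ⇒ h·k2=z(1+13/15z)y_n
  y_{n+1}/y_n = 1 − 2/15z + 17/15z(1+13/15z) = 1 + z + 221/225z²
  R(z) = 1 + z + 221/225z².

Solve |R(x)|<1 on ℝ⁻.
x=-1.5: |R|=1.7100
R=1: x+221/225x²=0 ⇒ x=−225/221=-1.0181; min R=1−1/(4·221/225)=0.7455>−1
Confirm numerically:
  x=-0.827: |R|=0.84477 <1
  x=-0.768: |R|=0.81134 <1
  x=-0.541: |R|=0.74648 <1
  x=-1.566: |R|=1.84276 >1
  x=-1.217: |R|=1.23776 >1
Interval (-1.0181, 0).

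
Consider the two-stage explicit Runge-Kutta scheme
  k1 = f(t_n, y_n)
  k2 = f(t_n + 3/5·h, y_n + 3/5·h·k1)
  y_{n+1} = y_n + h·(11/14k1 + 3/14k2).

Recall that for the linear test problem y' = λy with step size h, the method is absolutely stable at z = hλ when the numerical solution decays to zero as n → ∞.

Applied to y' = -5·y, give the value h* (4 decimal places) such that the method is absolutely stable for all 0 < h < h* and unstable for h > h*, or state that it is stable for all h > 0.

Set f=λy, z=hλ:
  k1=λy_n ⇒ h·k1=z·y_n;  k2=λ(1+3/5z)y_n ⇒ h·k2=z(1+3/5z)y_n
  y_{n+1}/y_n = 1 + 11/14z + 3/14z(1+3/5z) = 1 + z + 9/70z²
  Hence R(z) = 1 + z + 9/70z².

Need |R(x)|<1, x<0.
x=-1.76: |R|=0.3617
R=1: x+9/70x²=0 ⇒ x=−70/9=-7.7778; min R=1−1/(4·9/70)=-0.9444>−1
Confirm numerically:
  x=-7.455: |R|=0.69062 <1
  x=-4.822: |R|=0.83250 <1
  x=-3.850: |R|=0.94425 <1
  x=-8.203: |R|=1.44847 >1
  x=-8.066: |R|=1.29890 >1
  x=-8.039: |R|=1.27000 >1
So |R|<1 on (-7.7778, 0).

(-7.7778,0); λ=-5 ⇒ h* = (70/9)/5 = 1.5556.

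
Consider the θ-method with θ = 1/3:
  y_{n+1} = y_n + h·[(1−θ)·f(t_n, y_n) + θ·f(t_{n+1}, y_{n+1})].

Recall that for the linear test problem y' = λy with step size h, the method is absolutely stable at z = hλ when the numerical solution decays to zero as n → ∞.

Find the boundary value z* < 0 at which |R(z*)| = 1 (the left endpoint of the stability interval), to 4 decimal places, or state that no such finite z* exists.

z* = -6.0000.

With y'=λy (z=hλ):
  y_{n+1} = y_n + z·[2/3·y_n + 1/3·y_{n+1}] ⇒ (1 − 1/3z)y_{n+1} = (1 + 2/3z)y_n
  so R(z) = (1 + 2/3z)/(1 − 1/3z).

Need |R(x)|<1, x<0.
x=-1.46: |R|=0.0179
R=−1: 1+2/3x = −1+1/3x ⇒ -1/3x=2 ⇒ x=2/(-1/3)=-6.0000
Confirm numerically:
  x=-5.823: |R|=0.97994 <1
  x=-4.072: |R|=0.72738 <1
  x=-3.543: |R|=0.62448 <1
  x=-3.252: |R|=0.56046 <1
  x=-6.485: |R|=1.05113 >1
  x=-6.102: |R|=1.01121 >1
Stable set (-6.0000, 0).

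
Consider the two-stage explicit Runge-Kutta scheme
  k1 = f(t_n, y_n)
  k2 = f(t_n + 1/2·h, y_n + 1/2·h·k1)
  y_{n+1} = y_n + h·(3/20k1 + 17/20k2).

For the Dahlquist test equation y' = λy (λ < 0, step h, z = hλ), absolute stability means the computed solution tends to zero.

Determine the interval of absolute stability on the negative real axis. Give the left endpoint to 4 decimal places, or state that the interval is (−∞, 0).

On y'=λy, z=hλ:
  k1=λy_n ⇒ h·k1=z·y_n;  k2=λ(1+1/2z)y_n ⇒ h·k2=z(1+1/2z)y_n
  y_{n+1}/y_n = 1 + 3/20z + 17/20z(1+1/2z) = 1 + z + 17/40z²
  ⇒ R(z) = 1 + z + 17/40z².

Solve |R(x)|<1 on ℝ⁻.
x=-1.23: |R|=0.4130
R=1: x+17/40x²=0 ⇒ x=−40/17=-2.3529; min R=1−1/(4·17/40)=0.4118>−1
Confirm numerically:
  x=-1.998: |R|=0.69860 <1
  x=-1.740: |R|=0.54673 <1
  x=-1.497: |R|=0.45543 <1
  x=-1.199: |R|=0.41198 <1
  x=-2.928: |R|=1.71560 >1
  x=-2.487: |R|=1.14170 >1
  x=-2.379: |R|=1.02635 >1
Stable set (-2.3529, 0).

(-2.3529, 0).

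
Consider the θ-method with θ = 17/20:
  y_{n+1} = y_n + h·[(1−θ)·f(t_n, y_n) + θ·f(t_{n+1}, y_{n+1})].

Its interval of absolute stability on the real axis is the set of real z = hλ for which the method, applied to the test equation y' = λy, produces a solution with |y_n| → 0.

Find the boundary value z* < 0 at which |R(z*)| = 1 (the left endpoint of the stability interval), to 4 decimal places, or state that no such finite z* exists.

With y'=λy (z=hλ):
  y_{n+1} = y_n + z·[3/20·y_n + 17/20·y_{n+1}] ⇒ (1 − 17/20z)y_{n+1} = (1 + 3/20z)y_n
  R(z) = (1 + 3/20z)/(1 − 17/20z).

Solve |R(x)|<1 on ℝ⁻.
x=-0.98: |R|=0.4654
x=-2: |R|=0.2593
x=-10: |R|=0.0526
x=-100: |R|=0.1628
θ=17/20≥1/2 ⇒ |1+3/20x|<|1−17/20x| ∀x<0 ⇒ stable on all of ℝ⁻.

(−∞, 0) — no finite endpoint.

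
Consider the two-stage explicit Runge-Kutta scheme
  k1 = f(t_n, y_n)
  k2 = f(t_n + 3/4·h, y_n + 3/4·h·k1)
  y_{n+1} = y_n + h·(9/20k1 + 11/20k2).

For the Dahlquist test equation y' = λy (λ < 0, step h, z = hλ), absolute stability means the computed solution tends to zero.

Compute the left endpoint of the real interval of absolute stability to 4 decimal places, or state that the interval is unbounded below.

left endpoint -2.4242.

With y'=λy (z=hλ):
  k1=λy_n ⇒ h·k1=z·y_n;  k2=λ(1+3/4z)y_n ⇒ h·k2=z(1+3/4z)y_n
  y_{n+1}/y_n = 1 + 9/20z + 11/20z(1+3/4z) = 1 + z + 33/80z²
  so R(z) = 1 + z + 33/80z².

Boundary: |R(x)|=1, x<0.
x=-0.52: |R|=0.5915
R=1: x+33/80x²=0 ⇒ x=−80/33=-2.4242; min R=1−1/(4·33/80)=0.3939>−1
Confirm numerically:
  x=-2.094: |R|=0.71474 <1
  x=-1.914: |R|=0.59715 <1
  x=-1.541: |R|=0.43856 <1
  x=-1.514: |R|=0.43153 <1
  x=-2.915: |R|=1.59011 >1
  x=-2.821: |R|=1.46169 >1
  x=-2.655: |R|=1.25272 >1
Interval (-2.4242, 0).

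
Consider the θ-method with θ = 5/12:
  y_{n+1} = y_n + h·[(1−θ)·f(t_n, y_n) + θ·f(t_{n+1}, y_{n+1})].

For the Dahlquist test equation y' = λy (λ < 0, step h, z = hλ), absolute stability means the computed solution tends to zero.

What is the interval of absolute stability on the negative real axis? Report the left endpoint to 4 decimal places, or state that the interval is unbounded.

Set f=λy, z=hλ:
  y_{n+1} = y_n + z·[7/12·y_n + 5/12·y_{n+1}] ⇒ (1 − 5/12z)y_{n+1} = (1 + 7/12z)y_n
  so R(z) = (1 + 7/12z)/(1 − 5/12z).

Need |R(x)|<1, x<0.
x=-0.91: |R|=0.3402
R=−1: 1+7/12x = −1+5/12x ⇒ -1/6x=2 ⇒ x=2/(-1/6)=-12.0000
Confirm numerically:
  x=-8.549: |R|=0.87392 <1
  x=-6.871: |R|=0.77871 <1
  x=-6.143: |R|=0.72576 <1
  x=-12.557: |R|=1.01490 >1
  x=-12.460: |R|=1.01238 >1
Stable set (-12.0000, 0).

(-12.0000, 0).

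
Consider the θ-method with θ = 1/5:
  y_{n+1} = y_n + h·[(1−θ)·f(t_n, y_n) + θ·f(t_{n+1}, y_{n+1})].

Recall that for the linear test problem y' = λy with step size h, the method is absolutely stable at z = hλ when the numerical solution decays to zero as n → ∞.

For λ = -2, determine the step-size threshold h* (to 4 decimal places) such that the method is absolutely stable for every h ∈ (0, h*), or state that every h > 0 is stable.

On y'=λy, z=hλ:
  y_{n+1} = y_n + z·[4/5·y_n + 1/5·y_{n+1}] ⇒ (1 − 1/5z)y_{n+1} = (1 + 4/5z)y_n
  Hence R(z) = (1 + 4/5z)/(1 − 1/5z).

Find x<0 with |R(x)|<1.
x=-0.36: |R|=0.6642
R=−1: 1+4/5x = −1+1/5x ⇒ -3/5x=2 ⇒ x=2/(-3/5)=-3.3333
Confirm numerically:
  x=-2.421: |R|=0.63118 <1
  x=-1.842: |R|=0.34610 <1
  x=-1.839: |R|=0.34449 <1
  x=-1.627: |R|=0.22755 <1
  x=-3.833: |R|=1.16970 >1
  x=-3.542: |R|=1.07328 >1
So |R|<1 on (-3.3333, 0).

(-3.3333,0); λ=-2 ⇒ h* = (10/3)/2 = 1.6667.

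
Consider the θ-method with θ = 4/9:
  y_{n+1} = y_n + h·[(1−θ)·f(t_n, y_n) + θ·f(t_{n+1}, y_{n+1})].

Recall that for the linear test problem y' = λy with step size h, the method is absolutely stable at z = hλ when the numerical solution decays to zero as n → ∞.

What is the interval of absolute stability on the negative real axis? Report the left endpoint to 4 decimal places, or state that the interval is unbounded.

Test eqn y'=λy, z=hλ:
  y_{n+1} = y_n + z·[5/9·y_n + 4/9·y_{n+1}] ⇒ (1 − 4/9z)y_{n+1} = (1 + 5/9z)y_n
  R(z) = (1 + 5/9z)/(1 − 4/9z).

Find x<0 with |R(x)|<1.
x=-1.18: |R|=0.2259
R=−1: 1+5/9x = −1+4/9x ⇒ -1/9x=2 ⇒ x=2/(-1/9)=-18.0000
Confirm numerically:
  x=-16.099: |R|=0.97410 <1
  x=-16.040: |R|=0.97321 <1
  x=-9.703: |R|=0.82647 <1
  x=-9.455: |R|=0.81749 <1
  x=-18.421: |R|=1.00509 >1
  x=-18.401: |R|=1.00485 >1
  x=-18.132: |R|=1.00162 >1
Stable set (-18.0000, 0).

z∈(-18.0000,0).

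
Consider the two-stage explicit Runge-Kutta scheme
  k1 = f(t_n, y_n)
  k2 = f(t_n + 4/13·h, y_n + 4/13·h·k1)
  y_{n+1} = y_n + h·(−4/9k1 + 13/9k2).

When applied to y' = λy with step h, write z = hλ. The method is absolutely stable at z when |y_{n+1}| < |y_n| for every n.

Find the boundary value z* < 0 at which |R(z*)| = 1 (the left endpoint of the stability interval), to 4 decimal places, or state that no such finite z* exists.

Test eqn y'=λy, z=hλ:
  k1=λy_n ⇒ h·k1=z·y_n;  k2=λ(1+4/13z)y_n ⇒ h·k2=z(1+4/13z)y_n
  y_{n+1}/y_n = 1 − 4/9z + 13/9z(1+4/13z) = 1 + z + 4/9z²
  ⇒ R(z) = 1 + z + 4/9z².

Need |R(x)|<1, x<0.
x=-1.03: |R|=0.4415
R=1: x+4/9x²=0 ⇒ x=−9/4=-2.2500; min R=1−1/(4·4/9)=0.4375>−1
Confirm numerically:
  x=-2.024: |R|=0.79670 <1
  x=-1.773: |R|=0.62412 <1
  x=-1.128: |R|=0.43750 <1
  x=-0.998: |R|=0.44467 <1
  x=-2.754: |R|=1.61690 >1
  x=-2.420: |R|=1.18284 >1
  x=-2.377: |R|=1.13417 >1
So |R|<1 on (-2.2500, 0).

left endpoint -2.2500.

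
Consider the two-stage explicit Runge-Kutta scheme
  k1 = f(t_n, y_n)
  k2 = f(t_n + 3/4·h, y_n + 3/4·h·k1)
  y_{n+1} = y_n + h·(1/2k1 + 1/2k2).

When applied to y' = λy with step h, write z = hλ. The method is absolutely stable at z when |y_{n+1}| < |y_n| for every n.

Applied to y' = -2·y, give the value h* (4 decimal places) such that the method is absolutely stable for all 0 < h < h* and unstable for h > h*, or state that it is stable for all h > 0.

(-2.6667,0); λ=-2 ⇒ h* = (8/3)/2 = 1.3333.

Test eqn y'=λy, z=hλ:
  k1=λy_n ⇒ h·k1=z·y_n;  k2=λ(1+3/4z)y_n ⇒ h·k2=z(1+3/4z)y_n
  y_{n+1}/y_n = 1 + 1/2z + 1/2z(1+3/4z) = 1 + z + 3/8z²
  ⇒ R(z) = 1 + z + 3/8z².

Boundary: |R(x)|=1, x<0.
x=-0.97: |R|=0.3828
R=1: x+3/8x²=0 ⇒ x=−8/3=-2.6667; min R=1−1/(4·3/8)=0.3333>−1
Confirm numerically:
  x=-2.209: |R|=0.62088 <1
  x=-1.919: |R|=0.46196 <1
  x=-1.678: |R|=0.37788 <1
  x=-1.245: |R|=0.33626 <1
  x=-3.154: |R|=1.57639 >1
  x=-3.079: |R|=1.47609 >1
  x=-2.934: |R|=1.29413 >1
So |R|<1 on (-2.6667, 0).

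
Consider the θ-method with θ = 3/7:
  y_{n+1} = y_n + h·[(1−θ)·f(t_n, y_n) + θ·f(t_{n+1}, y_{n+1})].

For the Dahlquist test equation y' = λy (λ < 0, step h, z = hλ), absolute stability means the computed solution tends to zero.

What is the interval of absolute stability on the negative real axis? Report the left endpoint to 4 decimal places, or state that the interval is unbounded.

Set f=λy, z=hλ:
  y_{n+1} = y_n + z·[4/7·y_n + 3/7·y_{n+1}] ⇒ (1 − 3/7z)y_{n+1} = (1 + 4/7z)y_n
  so R(z) = (1 + 4/7z)/(1 − 3/7z).

Need |R(x)|<1, x<0.
x=-0.59: |R|=0.5291
R=−1: 1+4/7x = −1+3/7x ⇒ -1/7x=2 ⇒ x=2/(-1/7)=-14.0000
Confirm numerically:
  x=-12.878: |R|=0.97541 <1
  x=-11.477: |R|=0.93910 <1
  x=-9.398: |R|=0.86924 <1
  x=-6.624: |R|=0.72551 <1
  x=-14.423: |R|=1.00841 >1
  x=-14.324: |R|=1.00648 >1
So |R|<1 on (-14.0000, 0).

z∈(-14.0000,0).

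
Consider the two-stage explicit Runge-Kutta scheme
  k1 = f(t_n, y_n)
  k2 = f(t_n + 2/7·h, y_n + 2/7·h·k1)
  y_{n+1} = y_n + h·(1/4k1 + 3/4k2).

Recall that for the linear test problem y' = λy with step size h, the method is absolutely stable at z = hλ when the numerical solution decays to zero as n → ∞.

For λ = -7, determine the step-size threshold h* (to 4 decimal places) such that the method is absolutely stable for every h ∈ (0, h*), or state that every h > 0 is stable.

On y'=λy, z=hλ:
  k1=λy_n ⇒ h·k1=z·y_n;  k2=λ(1+2/7z)y_n ⇒ h·k2=z(1+2/7z)y_n
  y_{n+1}/y_n = 1 + 1/4z + 3/4z(1+2/7z) = 1 + z + 3/14z²
  ⇒ R(z) = 1 + z + 3/14z².

Find x<0 with |R(x)|<1.
x=-0.66: |R|=0.4333
R=1: x+3/14x²=0 ⇒ x=−14/3=-4.6667; min R=1−1/(4·3/14)=-0.1667>−1
Confirm numerically:
  x=-4.475: |R|=0.81621 <1
  x=-3.926: |R|=0.37689 <1
  x=-3.481: |R|=0.11558 <1
  x=-2.439: |R|=0.16427 <1
  x=-4.936: |R|=1.28488 >1
  x=-4.801: |R|=1.13820 >1
So |R|<1 on (-4.6667, 0).

(-4.6667,0); λ=-7 ⇒ h* = (14/3)/7 = 0.6667.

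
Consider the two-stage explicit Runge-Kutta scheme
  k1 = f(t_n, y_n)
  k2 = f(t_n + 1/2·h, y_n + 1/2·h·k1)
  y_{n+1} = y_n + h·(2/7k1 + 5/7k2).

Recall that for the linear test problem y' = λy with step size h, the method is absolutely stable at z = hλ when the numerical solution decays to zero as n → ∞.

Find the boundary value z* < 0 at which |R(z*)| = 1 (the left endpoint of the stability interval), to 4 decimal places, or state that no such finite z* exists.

z* = -2.8000.

On y'=λy, z=hλ:
  k1=λy_n ⇒ h·k1=z·y_n;  k2=λ(1+1/2z)y_n ⇒ h·k2=z(1+1/2z)y_n
  y_{n+1}/y_n = 1 + 2/7z + 5/7z(1+1/2z) = 1 + z + 5/14z²
  Hence R(z) = 1 + z + 5/14z².

Boundary: |R(x)|=1, x<0.
x=-1.12: |R|=0.3280
R=1: x+5/14x²=0 ⇒ x=−14/5=-2.8000; min R=1−1/(4·5/14)=0.3000>−1
Confirm numerically:
  x=-2.265: |R|=0.56722 <1
  x=-1.879: |R|=0.38194 <1
  x=-1.373: |R|=0.30026 <1
  x=-3.123: |R|=1.36026 >1
  x=-2.982: |R|=1.19383 >1
Stable set (-2.8000, 0).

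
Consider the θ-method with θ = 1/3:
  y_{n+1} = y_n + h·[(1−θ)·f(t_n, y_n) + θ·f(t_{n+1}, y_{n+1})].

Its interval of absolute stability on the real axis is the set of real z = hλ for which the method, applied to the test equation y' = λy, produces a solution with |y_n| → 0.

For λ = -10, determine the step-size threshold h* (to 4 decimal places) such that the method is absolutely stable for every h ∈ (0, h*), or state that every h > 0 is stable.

Test eqn y'=λy, z=hλ:
  y_{n+1} = y_n + z·[2/3·y_n + 1/3·y_{n+1}] ⇒ (1 − 1/3z)y_{n+1} = (1 + 2/3z)y_n
  Hence R(z) = (1 + 2/3z)/(1 − 1/3z).

Find x<0 with |R(x)|<1.
x=-1.35: |R|=0.0690
R=−1: 1+2/3x = −1+1/3x ⇒ -1/3x=2 ⇒ x=2/(-1/3)=-6.0000
Confirm numerically:
  x=-3.954: |R|=0.70578 <1
  x=-3.746: |R|=0.66588 <1
  x=-3.574: |R|=0.63097 <1
  x=-6.517: |R|=1.05432 >1
  x=-6.258: |R|=1.02787 >1
Stable set (-6.0000, 0).

(-6.0000,0); λ=-10 ⇒ h* = (6)/10 = 0.6000.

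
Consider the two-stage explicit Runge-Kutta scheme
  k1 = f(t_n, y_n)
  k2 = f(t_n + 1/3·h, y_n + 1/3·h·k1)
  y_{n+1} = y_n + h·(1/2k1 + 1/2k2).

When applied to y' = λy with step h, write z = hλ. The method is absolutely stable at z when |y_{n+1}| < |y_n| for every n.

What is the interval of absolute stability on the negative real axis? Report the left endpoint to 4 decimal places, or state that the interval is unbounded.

On y'=λy, z=hλ:
  k1=λy_n ⇒ h·k1=z·y_n;  k2=λ(1+1/3z)y_n ⇒ h·k2=z(1+1/3z)y_n
  y_{n+1}/y_n = 1 + 1/2z + 1/2z(1+1/3z) = 1 + z + 1/6z²
  R(z) = 1 + z + 1/6z².

Boundary: |R(x)|=1, x<0.
x=-1.24: |R|=0.0163
R=1: x+1/6x²=0 ⇒ x=−6=-6.0000; min R=1−1/(4·1/6)=-0.5000>−1
Confirm numerically:
  x=-3.967: |R|=0.34415 <1
  x=-3.671: |R|=0.42496 <1
  x=-3.525: |R|=0.45406 <1
  x=-3.325: |R|=0.48240 <1
  x=-6.394: |R|=1.41987 >1
  x=-6.143: |R|=1.14641 >1
So |R|<1 on (-6.0000, 0).

z∈(-6.0000,0).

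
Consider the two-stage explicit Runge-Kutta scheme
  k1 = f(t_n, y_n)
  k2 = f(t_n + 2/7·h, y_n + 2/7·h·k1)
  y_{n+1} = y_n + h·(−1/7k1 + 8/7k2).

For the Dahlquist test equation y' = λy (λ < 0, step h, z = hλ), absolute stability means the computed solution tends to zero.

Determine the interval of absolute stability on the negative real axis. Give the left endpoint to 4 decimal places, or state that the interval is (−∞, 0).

Set f=λy, z=hλ:
  k1=λy_n ⇒ h·k1=z·y_n;  k2=λ(1+2/7z)y_n ⇒ h·k2=z(1+2/7z)y_n
  y_{n+1}/y_n = 1 − 1/7z + 8/7z(1+2/7z) = 1 + z + 16/49z²
  Hence R(z) = 1 + z + 16/49z².

Find x<0 with |R(x)|<1.
x=-0.56: |R|=0.5424
R=1: x+16/49x²=0 ⇒ x=−49/16=-3.0625; min R=1−1/(4·16/49)=0.2344>−1
Confirm numerically:
  x=-2.705: |R|=0.68423 <1
  x=-2.348: |R|=0.45220 <1
  x=-1.720: |R|=0.24601 <1
  x=-1.625: |R|=0.23724 <1
  x=-3.574: |R|=1.59693 >1
  x=-3.433: |R|=1.41532 >1
Interval (-3.0625, 0).

(-3.0625, 0).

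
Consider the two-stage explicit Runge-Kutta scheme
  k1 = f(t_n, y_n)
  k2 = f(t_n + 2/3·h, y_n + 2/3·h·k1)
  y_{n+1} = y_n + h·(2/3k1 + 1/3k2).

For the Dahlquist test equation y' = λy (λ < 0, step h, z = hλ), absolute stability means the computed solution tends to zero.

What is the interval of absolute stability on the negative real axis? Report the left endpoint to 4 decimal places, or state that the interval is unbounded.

On y'=λy, z=hλ:
  k1=λy_n ⇒ h·k1=z·y_n;  k2=λ(1+2/3z)y_n ⇒ h·k2=z(1+2/3z)y_n
  y_{n+1}/y_n = 1 + 2/3z + 1/3z(1+2/3z) = 1 + z + 2/9z²
  R(z) = 1 + z + 2/9z².

Boundary: |R(x)|=1, x<0.
x=-0.94: |R|=0.2564
R=1: x+2/9x²=0 ⇒ x=−9/2=-4.5000; min R=1−1/(4·2/9)=-0.1250>−1
Confirm numerically:
  x=-2.999: |R|=0.00033 <1
  x=-2.871: |R|=0.03930 <1
  x=-2.753: |R|=0.06878 <1
  x=-2.460: |R|=0.11520 <1
  x=-4.830: |R|=1.35420 >1
  x=-4.563: |R|=1.06388 >1
Stable set (-4.5000, 0).

z∈(-4.5000,0).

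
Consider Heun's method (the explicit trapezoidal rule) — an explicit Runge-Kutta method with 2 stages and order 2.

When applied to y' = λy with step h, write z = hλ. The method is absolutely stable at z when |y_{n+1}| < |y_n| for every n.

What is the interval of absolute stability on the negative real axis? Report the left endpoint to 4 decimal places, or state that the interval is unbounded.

z∈(-2.0000,0).

Set f=λy, z=hλ:
  order 2, 2-stage ⇒ R(z)=1+z+z^2/2
  (e.g. R(-1.16)=0.51280, |R|=0.51280)

Find x<0 with |R(x)|<1.
x=-1.16: |R|=0.5128
|R(-1.65)|=0.7112 |R(-1.41)|=0.5840 |R(-0.51)|=0.6200
Bisect:
  x_lo=-2.5777 |R|=1.7446  x_hi=-0.1272 |R|=0.8809
  mid=-1.35246 |R|=0.56211 →hi
  mid=-1.96509 |R|=0.96570 →hi
  mid=-2.27141 |R|=1.30824 →lo
  mid=-2.11825 |R|=1.12524 →lo
  mid=-2.04167 |R|=1.04254 →lo
  mid=-2.00338 |R|=1.00339 →lo
  mid=-1.98424 |R|=0.98436 →hi
  ...
  [-2.00009,-1.99994] ⇒ x*=-2.0000
Interval (-2.0000, 0).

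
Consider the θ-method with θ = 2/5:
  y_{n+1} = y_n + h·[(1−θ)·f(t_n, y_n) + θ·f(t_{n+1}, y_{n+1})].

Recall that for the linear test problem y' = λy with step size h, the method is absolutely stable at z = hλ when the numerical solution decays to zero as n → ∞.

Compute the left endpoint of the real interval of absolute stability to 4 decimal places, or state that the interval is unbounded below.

Test eqn y'=λy, z=hλ:
  y_{n+1} = y_n + z·[3/5·y_n + 2/5·y_{n+1}] ⇒ (1 − 2/5z)y_{n+1} = (1 + 3/5z)y_n
  so R(z) = (1 + 3/5z)/(1 − 2/5z).

Solve |R(x)|<1 on ℝ⁻.
x=-0.57: |R|=0.5358
R=−1: 1+3/5x = −1+2/5x ⇒ -1/5x=2 ⇒ x=2/(-1/5)=-10.0000
Confirm numerically:
  x=-6.592: |R|=0.81258 <1
  x=-6.421: |R|=0.79941 <1
  x=-4.801: |R|=0.64395 <1
  x=-10.167: |R|=1.00659 >1
  x=-10.092: |R|=1.00365 >1
Stable set (-10.0000, 0).

left endpoint -10.0000.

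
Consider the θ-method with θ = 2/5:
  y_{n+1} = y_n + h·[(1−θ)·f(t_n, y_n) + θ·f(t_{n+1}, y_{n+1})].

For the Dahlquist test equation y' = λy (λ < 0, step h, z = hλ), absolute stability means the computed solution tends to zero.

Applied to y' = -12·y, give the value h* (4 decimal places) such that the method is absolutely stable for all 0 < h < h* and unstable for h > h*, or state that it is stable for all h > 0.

With y'=λy (z=hλ):
  y_{n+1} = y_n + z·[3/5·y_n + 2/5·y_{n+1}] ⇒ (1 − 2/5z)y_{n+1} = (1 + 3/5z)y_n
  R(z) = (1 + 3/5z)/(1 − 2/5z).

Need |R(x)|<1, x<0.
x=-0.52: |R|=0.5695
R=−1: 1+3/5x = −1+2/5x ⇒ -1/5x=2 ⇒ x=2/(-1/5)=-10.0000
Confirm numerically:
  x=-9.629: |R|=0.98471 <1
  x=-6.300: |R|=0.78977 <1
  x=-5.875: |R|=0.75373 <1
  x=-5.338: |R|=0.70260 <1
  x=-10.565: |R|=1.02162 >1
  x=-10.169: |R|=1.00667 >1
Interval (-10.0000, 0).

(-10.0000,0); λ=-12 ⇒ h* = (10)/12 = 0.8333.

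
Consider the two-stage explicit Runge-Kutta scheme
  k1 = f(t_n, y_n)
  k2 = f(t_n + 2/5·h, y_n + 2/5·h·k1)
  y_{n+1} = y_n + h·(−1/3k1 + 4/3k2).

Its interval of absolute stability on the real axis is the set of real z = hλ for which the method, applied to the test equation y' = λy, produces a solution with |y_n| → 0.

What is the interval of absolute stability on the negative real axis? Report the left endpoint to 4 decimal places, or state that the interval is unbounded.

z∈(-1.8750,0).

Test eqn y'=λy, z=hλ:
  k1=λy_n ⇒ h·k1=z·y_n;  k2=λ(1+2/5z)y_n ⇒ h·k2=z(1+2/5z)y_n
  y_{n+1}/y_n = 1 − 1/3z + 4/3z(1+2/5z) = 1 + z + 8/15z²
  R(z) = 1 + z + 8/15z².

Need |R(x)|<1, x<0.
x=-1.03: |R|=0.5358
R=1: x+8/15x²=0 ⇒ x=−15/8=-1.8750; min R=1−1/(4·8/15)=0.5312>−1
Confirm numerically:
  x=-1.828: |R|=0.95418 <1
  x=-1.000: |R|=0.53333 <1
  x=-0.952: |R|=0.53136 <1
  x=-0.810: |R|=0.53992 <1
  x=-2.448: |R|=1.74811 >1
  x=-2.026: |R|=1.16316 >1
So |R|<1 on (-1.8750, 0).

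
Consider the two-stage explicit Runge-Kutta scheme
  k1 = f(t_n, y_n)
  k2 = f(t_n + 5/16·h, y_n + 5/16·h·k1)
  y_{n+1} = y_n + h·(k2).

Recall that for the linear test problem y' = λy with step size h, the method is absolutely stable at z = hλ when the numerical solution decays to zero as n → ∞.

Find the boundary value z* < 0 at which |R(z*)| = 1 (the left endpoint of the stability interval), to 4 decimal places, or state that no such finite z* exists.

On y'=λy, z=hλ:
  k1=λy_n ⇒ h·k1=z·y_n;  k2=λ(1+5/16z)y_n ⇒ h·k2=z(1+5/16z)y_n
  y_{n+1}/y_n = 1 + z(1+5/16z) = 1 + z + 5/16z²
  ⇒ R(z) = 1 + z + 5/16z².

Need |R(x)|<1, x<0.
x=-0.8: |R|=0.4000
R=1: x+5/16x²=0 ⇒ x=−16/5=-3.2000; min R=1−1/(4·5/16)=0.2000>−1
Confirm numerically:
  x=-2.714: |R|=0.58781 <1
  x=-2.330: |R|=0.36653 <1
  x=-1.963: |R|=0.24118 <1
  x=-1.567: |R|=0.20034 <1
  x=-3.751: |R|=1.64588 >1
  x=-3.445: |R|=1.26376 >1
  x=-3.358: |R|=1.16580 >1
So |R|<1 on (-3.2000, 0).

left endpoint -3.2000.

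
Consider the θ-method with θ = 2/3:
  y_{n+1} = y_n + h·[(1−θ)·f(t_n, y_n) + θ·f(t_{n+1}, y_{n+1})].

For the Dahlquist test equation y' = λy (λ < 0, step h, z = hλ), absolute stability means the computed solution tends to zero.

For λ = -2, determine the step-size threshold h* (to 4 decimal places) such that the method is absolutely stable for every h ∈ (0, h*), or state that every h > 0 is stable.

(−∞, 0) — no finite endpoint. Any h>0 works for λ=-2.

Set f=λy, z=hλ:
  y_{n+1} = y_n + z·[1/3·y_n + 2/3·y_{n+1}] ⇒ (1 − 2/3z)y_{n+1} = (1 + 1/3z)y_n
  so R(z) = (1 + 1/3z)/(1 − 2/3z).

Need |R(x)|<1, x<0.
x=-0.98: |R|=0.4073
x=-2: |R|=0.1429
x=-10: |R|=0.3043
x=-100: |R|=0.4778
θ=2/3≥1/2 ⇒ |1+1/3x|<|1−2/3x| ∀x<0 ⇒ interval (−∞,0).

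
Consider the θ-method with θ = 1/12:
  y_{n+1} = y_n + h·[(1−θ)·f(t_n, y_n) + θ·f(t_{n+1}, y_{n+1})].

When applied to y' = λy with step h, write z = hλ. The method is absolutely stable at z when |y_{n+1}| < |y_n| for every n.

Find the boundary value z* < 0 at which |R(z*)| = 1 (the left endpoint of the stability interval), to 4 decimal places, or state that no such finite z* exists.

Set f=λy, z=hλ:
  y_{n+1} = y_n + z·[11/12·y_n + 1/12·y_{n+1}] ⇒ (1 − 1/12z)y_{n+1} = (1 + 11/12z)y_n
  so R(z) = (1 + 11/12z)/(1 − 1/12z).

Need |R(x)|<1, x<0.
x=-0.63: |R|=0.4014
R=−1: 1+11/12x = −1+1/12x ⇒ -5/6x=2 ⇒ x=2/(-5/6)=-2.4000
Confirm numerically:
  x=-2.262: |R|=0.90324 <1
  x=-2.136: |R|=0.81324 <1
  x=-1.461: |R|=0.30243 <1
  x=-2.868: |R|=1.31477 >1
  x=-2.665: |R|=1.18070 >1
  x=-2.457: |R|=1.03943 >1
Interval (-2.4000, 0).

z* = -2.4000.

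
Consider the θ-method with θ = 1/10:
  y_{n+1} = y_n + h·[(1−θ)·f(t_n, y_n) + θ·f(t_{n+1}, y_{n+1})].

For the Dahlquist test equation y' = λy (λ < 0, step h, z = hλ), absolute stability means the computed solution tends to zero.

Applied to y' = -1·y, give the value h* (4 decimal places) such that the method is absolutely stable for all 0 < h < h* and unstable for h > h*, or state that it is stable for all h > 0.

(-2.5000,0); λ=-1 ⇒ h* = (5/2)/1 = 2.5000.

Set f=λy, z=hλ:
  y_{n+1} = y_n + z·[9/10·y_n + 1/10·y_{n+1}] ⇒ (1 − 1/10z)y_{n+1} = (1 + 9/10z)y_n
  R(z) = (1 + 9/10z)/(1 − 1/10z).

Boundary: |R(x)|=1, x<0.
x=-1.16: |R|=0.0394
R=−1: 1+9/10x = −1+1/10x ⇒ -4/5x=2 ⇒ x=2/(-4/5)=-2.5000
Confirm numerically:
  x=-1.463: |R|=0.27628 <1
  x=-1.221: |R|=0.08814 <1
  x=-1.079: |R|=0.02609 <1
  x=-2.855: |R|=1.22093 >1
  x=-2.816: |R|=1.19725 >1
So |R|<1 on (-2.5000, 0).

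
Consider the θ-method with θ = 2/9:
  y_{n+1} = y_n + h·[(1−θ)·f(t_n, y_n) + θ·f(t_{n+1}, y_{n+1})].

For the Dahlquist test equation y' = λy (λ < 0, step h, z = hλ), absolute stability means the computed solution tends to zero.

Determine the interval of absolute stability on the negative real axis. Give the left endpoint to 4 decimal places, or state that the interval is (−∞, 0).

With y'=λy (z=hλ):
  y_{n+1} = y_n + z·[7/9·y_n + 2/9·y_{n+1}] ⇒ (1 − 2/9z)y_{n+1} = (1 + 7/9z)y_n
  ⇒ R(z) = (1 + 7/9z)/(1 − 2/9z).

Boundary: |R(x)|=1, x<0.
x=-1.25: |R|=0.0217
R=−1: 1+7/9x = −1+2/9x ⇒ -5/9x=2 ⇒ x=2/(-5/9)=-3.6000
Confirm numerically:
  x=-2.364: |R|=0.54983 <1
  x=-1.765: |R|=0.26776 <1
  x=-1.472: |R|=0.10918 <1
  x=-4.196: |R|=1.17134 >1
  x=-4.057: |R|=1.13352 >1
  x=-4.006: |R|=1.11933 >1
So |R|<1 on (-3.6000, 0).

z∈(-3.6000,0).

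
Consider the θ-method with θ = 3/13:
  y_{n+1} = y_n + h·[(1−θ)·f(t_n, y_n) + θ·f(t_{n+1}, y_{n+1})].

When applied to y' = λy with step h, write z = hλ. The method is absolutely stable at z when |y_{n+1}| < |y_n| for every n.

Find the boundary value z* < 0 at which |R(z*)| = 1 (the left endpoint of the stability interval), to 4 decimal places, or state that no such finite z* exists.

left endpoint -3.7143.

With y'=λy (z=hλ):
  y_{n+1} = y_n + z·[10/13·y_n + 3/13·y_{n+1}] ⇒ (1 − 3/13z)y_{n+1} = (1 + 10/13z)y_n
  R(z) = (1 + 10/13z)/(1 − 3/13z).

Boundary: |R(x)|=1, x<0.
x=-1.24: |R|=0.0359
R=−1: 1+10/13x = −1+3/13x ⇒ -7/13x=2 ⇒ x=2/(-7/13)=-3.7143
Confirm numerically:
  x=-3.335: |R|=0.88459 <1
  x=-3.067: |R|=0.79591 <1
  x=-3.036: |R|=0.78524 <1
  x=-4.243: |R|=1.14385 >1
  x=-4.123: |R|=1.11278 >1
Interval (-3.7143, 0).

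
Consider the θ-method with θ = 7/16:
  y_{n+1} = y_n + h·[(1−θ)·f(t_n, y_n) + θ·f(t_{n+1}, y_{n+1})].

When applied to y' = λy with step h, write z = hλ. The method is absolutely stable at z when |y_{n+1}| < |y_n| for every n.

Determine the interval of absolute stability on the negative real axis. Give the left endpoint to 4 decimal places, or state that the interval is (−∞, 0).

(-16.0000, 0).

On y'=λy, z=hλ:
  y_{n+1} = y_n + z·[9/16·y_n + 7/16·y_{n+1}] ⇒ (1 − 7/16z)y_{n+1} = (1 + 9/16z)y_n
  Hence R(z) = (1 + 9/16z)/(1 − 7/16z).

Solve |R(x)|<1 on ℝ⁻.
x=-0.58: |R|=0.5374
R=−1: 1+9/16x = −1+7/16x ⇒ -1/8x=2 ⇒ x=2/(-1/8)=-16.0000
Confirm numerically:
  x=-14.418: |R|=0.97294 <1
  x=-9.890: |R|=0.85662 <1
  x=-9.662: |R|=0.84843 <1
  x=-16.454: |R|=1.00692 >1
  x=-16.292: |R|=1.00449 >1
  x=-16.052: |R|=1.00081 >1
Stable set (-16.0000, 0).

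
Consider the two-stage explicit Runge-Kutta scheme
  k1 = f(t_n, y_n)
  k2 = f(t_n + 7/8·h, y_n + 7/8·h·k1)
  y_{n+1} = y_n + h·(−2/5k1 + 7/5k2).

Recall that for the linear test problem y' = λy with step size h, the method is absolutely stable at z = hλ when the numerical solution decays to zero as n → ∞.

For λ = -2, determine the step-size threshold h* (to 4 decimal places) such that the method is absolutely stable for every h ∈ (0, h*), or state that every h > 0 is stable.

(-0.8163,0); λ=-2 ⇒ h* = (40/49)/2 = 0.4082.

Test eqn y'=λy, z=hλ:
  k1=λy_n ⇒ h·k1=z·y_n;  k2=λ(1+7/8z)y_n ⇒ h·k2=z(1+7/8z)y_n
  y_{n+1}/y_n = 1 − 2/5z + 7/5z(1+7/8z) = 1 + z + 49/40z²
  R(z) = 1 + z + 49/40z².

Need |R(x)|<1, x<0.
x=-1.1: |R|=1.3823
R=1: x+49/40x²=0 ⇒ x=−40/49=-0.8163; min R=1−1/(4·49/40)=0.7959>−1
Confirm numerically:
  x=-0.777: |R|=0.96257 <1
  x=-0.680: |R|=0.88644 <1
  x=-0.589: |R|=0.83598 <1
  x=-0.541: |R|=0.81753 <1
  x=-1.134: |R|=1.44130 >1
  x=-1.024: |R|=1.26051 >1
  x=-1.014: |R|=1.24554 >1
Interval (-0.8163, 0).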